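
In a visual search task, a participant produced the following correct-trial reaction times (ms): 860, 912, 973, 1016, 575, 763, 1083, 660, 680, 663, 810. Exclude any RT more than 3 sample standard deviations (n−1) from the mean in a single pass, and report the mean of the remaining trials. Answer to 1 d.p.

817.7 ms

n = 11, ΣRT = 8995, M = 817.727
Σ(x−M)² = 274224.18; s = √(274224.18/10) = 165.597
Cutoffs: 817.727 ± 3·165.597 → [320.9, 1314.5]
No RTs fall outside the cutoffs; all 11 retained. Mean = 8995/11 = 817.727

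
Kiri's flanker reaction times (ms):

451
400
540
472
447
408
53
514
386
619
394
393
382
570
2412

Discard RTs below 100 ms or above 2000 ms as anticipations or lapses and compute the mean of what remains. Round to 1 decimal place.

Excluded: 53, 2412
Retained (n=13): Σ = 5976
Mean = 5976/13 = 459.6923

459.7 ms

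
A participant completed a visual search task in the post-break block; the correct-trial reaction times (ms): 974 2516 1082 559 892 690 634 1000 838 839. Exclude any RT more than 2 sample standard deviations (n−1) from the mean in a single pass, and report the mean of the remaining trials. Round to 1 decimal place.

834.2 ms

n = 10, ΣRT = 10024, M = 1002.400
Σ(x−M)² = 2793964.40; s = √(2793964.40/9) = 557.172
Cutoffs: 1002.400 ± 2·557.172 → [-111.9, 2116.7]
Outside: 2516 → excluded.
Retained (n=9): Σ = 7508, mean = 7508/9 = 834.222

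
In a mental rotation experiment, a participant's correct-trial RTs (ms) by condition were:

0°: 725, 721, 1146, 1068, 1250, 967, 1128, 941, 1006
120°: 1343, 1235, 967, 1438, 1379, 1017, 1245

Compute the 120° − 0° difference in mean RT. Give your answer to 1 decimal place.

M(0°) = 8952/9 = 994.667
M(120°) = 8624/7 = 1232.000
Difference = 1232.000 − 994.667 = 237.333 ms

237.3 ms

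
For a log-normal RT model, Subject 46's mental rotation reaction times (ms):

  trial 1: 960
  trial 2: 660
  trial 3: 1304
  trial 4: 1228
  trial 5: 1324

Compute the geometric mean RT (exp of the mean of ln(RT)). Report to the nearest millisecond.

1061 ms

ln(RT): 6.8669, 6.4922, 7.1732, 7.1131, 7.1884
Mean ln(RT) = 34.8339/5 = 6.96678
Geometric mean = exp(6.96678) = 1060.81 ms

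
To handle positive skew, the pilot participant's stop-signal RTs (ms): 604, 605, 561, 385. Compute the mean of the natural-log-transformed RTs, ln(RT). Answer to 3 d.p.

ln(RT): 6.4036, 6.4052, 6.3297, 5.9532
Σ ln(RT) = 25.0918
Mean = 25.0918/4 = 6.27294

6.273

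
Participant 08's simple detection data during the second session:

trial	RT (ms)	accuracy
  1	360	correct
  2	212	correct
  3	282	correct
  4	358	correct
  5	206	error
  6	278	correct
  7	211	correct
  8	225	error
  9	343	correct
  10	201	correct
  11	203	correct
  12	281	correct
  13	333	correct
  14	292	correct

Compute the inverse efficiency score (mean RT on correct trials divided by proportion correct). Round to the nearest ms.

326 ms

Correct trials (n=12): 360, 212, 282, 358, 278, 211, 343, 201, 203, 281, 333, 292
Mean correct RT = 3354/12 = 279.5000 ms
Proportion correct = 12/14
IES = 279.5000 / (12/14) = 326.083 ms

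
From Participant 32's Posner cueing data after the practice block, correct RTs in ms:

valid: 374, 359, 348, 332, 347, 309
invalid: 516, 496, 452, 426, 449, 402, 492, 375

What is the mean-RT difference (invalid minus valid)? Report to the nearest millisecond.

106 ms

M(valid) = 2069/6 = 344.833
M(invalid) = 3608/8 = 451.000
Difference = 451.000 − 344.833 = 106.167 ms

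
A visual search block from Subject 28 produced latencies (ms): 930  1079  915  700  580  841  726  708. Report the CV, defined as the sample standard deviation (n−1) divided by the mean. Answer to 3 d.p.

n = 8, Σ = 6479, M = 809.8750
Σ(x−M)² = 181206.875; s = √(181206.875/7) = 160.8934
CV = 160.8934 / 809.8750 = 0.19866

0.199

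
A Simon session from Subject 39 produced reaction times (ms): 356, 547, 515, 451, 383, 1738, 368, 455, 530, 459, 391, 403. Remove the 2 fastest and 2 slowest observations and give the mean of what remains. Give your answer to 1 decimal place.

Sorted: 356, 368, 383, 391, 403, 451, 455, 459, 515, 530, 547, 1738
Drop lowest 2 (356, 368) and highest 2 (547, 1738)
Remaining (n=8): Σ = 3587, mean = 3587/8 = 448.375

448.4 ms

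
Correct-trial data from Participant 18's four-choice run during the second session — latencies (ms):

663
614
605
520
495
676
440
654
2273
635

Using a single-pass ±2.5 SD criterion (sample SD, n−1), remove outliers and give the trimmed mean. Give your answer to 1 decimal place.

n = 10, ΣRT = 7575, M = 757.500
Σ(x−M)² = 2607998.50; s = √(2607998.50/9) = 538.310
Cutoffs: 757.500 ± 2.5·538.310 → [-588.3, 2103.3]
Outside: 2273 → excluded.
Retained (n=9): Σ = 5302, mean = 5302/9 = 589.111

589.1 ms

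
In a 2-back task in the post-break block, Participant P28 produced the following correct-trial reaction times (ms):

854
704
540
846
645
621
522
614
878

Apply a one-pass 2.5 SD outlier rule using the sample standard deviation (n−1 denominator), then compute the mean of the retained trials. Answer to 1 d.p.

n = 9, ΣRT = 6224, M = 691.556
Σ(x−M)² = 150036.22; s = √(150036.22/8) = 136.947
Cutoffs: 691.556 ± 2.5·136.947 → [349.2, 1033.9]
No RTs fall outside the cutoffs; all 9 retained. Mean = 6224/9 = 691.556

691.6 ms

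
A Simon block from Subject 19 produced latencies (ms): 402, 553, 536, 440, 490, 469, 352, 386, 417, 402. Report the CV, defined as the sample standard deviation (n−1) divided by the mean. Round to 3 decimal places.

0.148

n = 10, Σ = 4447, M = 444.7000
Σ(x−M)² = 39182.100; s = √(39182.100/9) = 65.9816
CV = 65.9816 / 444.7000 = 0.14837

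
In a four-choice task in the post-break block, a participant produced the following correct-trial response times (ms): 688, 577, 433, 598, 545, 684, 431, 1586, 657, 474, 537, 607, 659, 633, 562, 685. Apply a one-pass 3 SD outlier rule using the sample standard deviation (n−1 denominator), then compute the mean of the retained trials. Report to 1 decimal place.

584.7 ms

n = 16, ΣRT = 10356, M = 647.250
Σ(x−M)² = 1047665.00; s = √(1047665.00/15) = 264.281
Cutoffs: 647.250 ± 3·264.281 → [-145.6, 1440.1]
Outside: 1586 → excluded.
Retained (n=15): Σ = 8770, mean = 8770/15 = 584.667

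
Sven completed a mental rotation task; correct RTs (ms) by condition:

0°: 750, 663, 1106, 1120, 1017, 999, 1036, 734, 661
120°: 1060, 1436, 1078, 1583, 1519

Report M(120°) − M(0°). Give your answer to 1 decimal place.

436.8 ms

M(0°) = 8086/9 = 898.444
M(120°) = 6676/5 = 1335.200
Difference = 1335.200 − 898.444 = 436.756 ms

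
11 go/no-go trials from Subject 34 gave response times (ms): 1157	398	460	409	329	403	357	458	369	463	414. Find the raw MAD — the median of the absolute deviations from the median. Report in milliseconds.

Sorted: 329, 357, 369, 398, 403, 409, 414, 458, 460, 463, 1157 → median = 409
|x − 409|: 748, 11, 51, 0, 80, 6, 52, 49, 40, 54, 5
Sorted deviations: 0, 5, 6, 11, 40, 49, 51, 52, 54, 80, 748 → MAD = 49

49 ms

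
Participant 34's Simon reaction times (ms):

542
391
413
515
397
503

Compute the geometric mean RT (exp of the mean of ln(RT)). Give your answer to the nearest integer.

ln(RT): 6.2953, 5.9687, 6.0234, 6.2442, 5.9839, 6.2206
Mean ln(RT) = 36.7361/6 = 6.12269
Geometric mean = exp(6.12269) = 456.09 ms

456 ms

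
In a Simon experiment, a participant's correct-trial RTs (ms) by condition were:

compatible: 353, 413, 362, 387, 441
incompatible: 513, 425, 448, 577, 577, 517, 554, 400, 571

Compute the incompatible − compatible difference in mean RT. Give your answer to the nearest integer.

M(compatible) = 1956/5 = 391.200
M(incompatible) = 4582/9 = 509.111
Difference = 509.111 − 391.200 = 117.911 ms

118 ms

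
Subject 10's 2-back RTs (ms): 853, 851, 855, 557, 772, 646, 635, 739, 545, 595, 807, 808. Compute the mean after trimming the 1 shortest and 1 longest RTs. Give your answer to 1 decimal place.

726.3 ms

Sorted: 545, 557, 595, 635, 646, 739, 772, 807, 808, 851, 853, 855
Drop lowest 1 (545) and highest 1 (855)
Remaining (n=10): Σ = 7263, mean = 7263/10 = 726.300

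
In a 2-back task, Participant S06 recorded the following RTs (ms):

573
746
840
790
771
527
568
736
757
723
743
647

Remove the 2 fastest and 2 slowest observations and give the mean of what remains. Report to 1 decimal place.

712.0 ms

Sorted: 527, 568, 573, 647, 723, 736, 743, 746, 757, 771, 790, 840
Drop lowest 2 (527, 568) and highest 2 (790, 840)
Remaining (n=8): Σ = 5696, mean = 5696/8 = 712.000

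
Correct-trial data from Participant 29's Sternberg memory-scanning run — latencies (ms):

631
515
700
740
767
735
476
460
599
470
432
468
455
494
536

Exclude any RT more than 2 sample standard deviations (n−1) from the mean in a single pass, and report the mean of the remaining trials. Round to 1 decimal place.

565.2 ms

n = 15, ΣRT = 8478, M = 565.200
Σ(x−M)² = 199616.40; s = √(199616.40/14) = 119.408
Cutoffs: 565.200 ± 2·119.408 → [326.4, 804.0]
No RTs fall outside the cutoffs; all 15 retained. Mean = 8478/15 = 565.200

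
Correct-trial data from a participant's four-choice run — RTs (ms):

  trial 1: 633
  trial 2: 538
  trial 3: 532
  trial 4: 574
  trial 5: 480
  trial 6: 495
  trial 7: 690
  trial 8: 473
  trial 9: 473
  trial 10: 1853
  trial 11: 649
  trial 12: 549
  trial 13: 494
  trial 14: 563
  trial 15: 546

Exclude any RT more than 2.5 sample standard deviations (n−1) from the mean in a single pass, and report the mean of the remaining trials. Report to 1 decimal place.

549.2 ms

n = 15, ΣRT = 9542, M = 636.133
Σ(x−M)² = 1646963.73; s = √(1646963.73/14) = 342.987
Cutoffs: 636.133 ± 2.5·342.987 → [-221.3, 1493.6]
Outside: 1853 → excluded.
Retained (n=14): Σ = 7689, mean = 7689/14 = 549.214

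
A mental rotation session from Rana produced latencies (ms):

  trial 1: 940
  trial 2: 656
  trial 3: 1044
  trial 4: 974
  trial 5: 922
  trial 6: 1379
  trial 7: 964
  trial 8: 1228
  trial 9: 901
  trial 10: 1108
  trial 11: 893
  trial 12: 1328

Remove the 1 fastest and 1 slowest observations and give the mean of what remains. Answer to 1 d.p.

1030.2 ms

Sorted: 656, 893, 901, 922, 940, 964, 974, 1044, 1108, 1228, 1328, 1379
Drop lowest 1 (656) and highest 1 (1379)
Remaining (n=10): Σ = 10302, mean = 10302/10 = 1030.200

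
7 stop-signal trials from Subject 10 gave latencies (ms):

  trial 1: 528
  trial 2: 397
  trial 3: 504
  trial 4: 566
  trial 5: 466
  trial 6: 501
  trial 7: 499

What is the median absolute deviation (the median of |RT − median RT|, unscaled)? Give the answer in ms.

27 ms

Sorted: 397, 466, 499, 501, 504, 528, 566 → median = 501
|x − 501|: 27, 104, 3, 65, 35, 0, 2
Sorted deviations: 0, 2, 3, 27, 35, 65, 104 → MAD = 27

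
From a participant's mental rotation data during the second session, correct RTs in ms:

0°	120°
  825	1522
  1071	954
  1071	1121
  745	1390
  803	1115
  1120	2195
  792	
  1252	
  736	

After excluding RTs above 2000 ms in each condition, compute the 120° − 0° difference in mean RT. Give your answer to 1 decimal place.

120°: exclude 2195
M(0°) = 8415/9 = 935.000
M(120°) = 6102/5 = 1220.400
Difference = 1220.400 − 935.000 = 285.400 ms

285.4 ms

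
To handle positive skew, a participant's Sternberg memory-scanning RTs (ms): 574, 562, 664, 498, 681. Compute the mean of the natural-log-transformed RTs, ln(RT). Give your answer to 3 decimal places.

ln(RT): 6.3526, 6.3315, 6.4983, 6.2106, 6.5236
Σ ln(RT) = 31.9166
Mean = 31.9166/5 = 6.38332

6.383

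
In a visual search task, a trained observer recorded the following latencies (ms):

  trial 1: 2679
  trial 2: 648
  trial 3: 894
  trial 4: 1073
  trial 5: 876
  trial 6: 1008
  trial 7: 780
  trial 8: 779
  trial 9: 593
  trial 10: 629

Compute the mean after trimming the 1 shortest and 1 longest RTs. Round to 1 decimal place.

835.9 ms

Sorted: 593, 629, 648, 779, 780, 876, 894, 1008, 1073, 2679
Drop lowest 1 (593) and highest 1 (2679)
Remaining (n=8): Σ = 6687, mean = 6687/8 = 835.875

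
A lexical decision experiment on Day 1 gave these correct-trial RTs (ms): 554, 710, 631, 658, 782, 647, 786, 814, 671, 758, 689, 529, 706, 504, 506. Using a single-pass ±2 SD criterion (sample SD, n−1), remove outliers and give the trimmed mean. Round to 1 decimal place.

663.0 ms

n = 15, ΣRT = 9945, M = 663.000
Σ(x−M)² = 146986.00; s = √(146986.00/14) = 102.465
Cutoffs: 663.000 ± 2·102.465 → [458.1, 867.9]
No RTs fall outside the cutoffs; all 15 retained. Mean = 9945/15 = 663.000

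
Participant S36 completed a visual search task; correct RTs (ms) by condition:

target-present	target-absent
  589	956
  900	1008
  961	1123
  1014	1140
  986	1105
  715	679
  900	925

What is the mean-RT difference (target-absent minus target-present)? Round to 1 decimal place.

124.4 ms

M(target-present) = 6065/7 = 866.429
M(target-absent) = 6936/7 = 990.857
Difference = 990.857 − 866.429 = 124.429 ms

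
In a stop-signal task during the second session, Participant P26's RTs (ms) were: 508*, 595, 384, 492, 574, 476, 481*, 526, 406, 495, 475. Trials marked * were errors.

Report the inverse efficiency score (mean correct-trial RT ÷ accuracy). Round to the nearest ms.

Correct trials (n=9): 595, 384, 492, 574, 476, 526, 406, 495, 475
Mean correct RT = 4423/9 = 491.4444 ms
Proportion correct = 9/11
IES = 491.4444 / (9/11) = 600.654 ms

601 ms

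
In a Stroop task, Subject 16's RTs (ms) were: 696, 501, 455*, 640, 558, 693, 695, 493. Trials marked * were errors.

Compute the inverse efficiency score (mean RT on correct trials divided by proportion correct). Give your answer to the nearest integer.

698 ms

Correct trials (n=7): 696, 501, 640, 558, 693, 695, 493
Mean correct RT = 4276/7 = 610.8571 ms
Proportion correct = 7/8
IES = 610.8571 / (7/8) = 698.122 ms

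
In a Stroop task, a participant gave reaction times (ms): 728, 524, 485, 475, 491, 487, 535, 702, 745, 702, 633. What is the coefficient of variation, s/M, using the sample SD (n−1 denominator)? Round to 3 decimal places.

n = 11, Σ = 6507, M = 591.5455
Σ(x−M)² = 122020.727; s = √(122020.727/10) = 110.4630
CV = 110.4630 / 591.5455 = 0.18674

0.187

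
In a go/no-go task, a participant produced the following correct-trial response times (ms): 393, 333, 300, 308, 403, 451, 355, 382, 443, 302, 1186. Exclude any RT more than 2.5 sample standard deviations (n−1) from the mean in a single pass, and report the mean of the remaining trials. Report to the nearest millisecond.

n = 11, ΣRT = 4856, M = 441.455
Σ(x−M)² = 638306.73; s = √(638306.73/10) = 252.647
Cutoffs: 441.455 ± 2.5·252.647 → [-190.2, 1073.1]
Outside: 1186 → excluded.
Retained (n=10): Σ = 3670, mean = 3670/10 = 367.000

367 ms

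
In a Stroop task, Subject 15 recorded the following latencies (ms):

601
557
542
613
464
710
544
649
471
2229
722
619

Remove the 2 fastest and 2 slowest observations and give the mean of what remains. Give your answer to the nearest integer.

Sorted: 464, 471, 542, 544, 557, 601, 613, 619, 649, 710, 722, 2229
Drop lowest 2 (464, 471) and highest 2 (722, 2229)
Remaining (n=8): Σ = 4835, mean = 4835/8 = 604.375

604 ms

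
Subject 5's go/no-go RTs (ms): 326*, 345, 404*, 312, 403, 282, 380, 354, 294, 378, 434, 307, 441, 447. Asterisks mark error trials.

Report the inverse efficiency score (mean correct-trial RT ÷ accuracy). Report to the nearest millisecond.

426 ms

Correct trials (n=12): 345, 312, 403, 282, 380, 354, 294, 378, 434, 307, 441, 447
Mean correct RT = 4377/12 = 364.7500 ms
Proportion correct = 12/14
IES = 364.7500 / (12/14) = 425.542 ms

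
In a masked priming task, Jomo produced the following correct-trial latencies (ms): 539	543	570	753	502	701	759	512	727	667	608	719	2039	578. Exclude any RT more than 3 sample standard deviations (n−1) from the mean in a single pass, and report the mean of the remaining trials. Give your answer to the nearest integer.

629 ms

n = 14, ΣRT = 10217, M = 729.786
Σ(x−M)² = 1954336.36; s = √(1954336.36/13) = 387.729
Cutoffs: 729.786 ± 3·387.729 → [-433.4, 1893.0]
Outside: 2039 → excluded.
Retained (n=13): Σ = 8178, mean = 8178/13 = 629.077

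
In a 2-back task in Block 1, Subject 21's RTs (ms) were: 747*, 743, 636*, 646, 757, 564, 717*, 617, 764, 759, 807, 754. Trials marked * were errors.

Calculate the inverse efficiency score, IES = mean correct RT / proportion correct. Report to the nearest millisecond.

950 ms

Correct trials (n=9): 743, 646, 757, 564, 617, 764, 759, 807, 754
Mean correct RT = 6411/9 = 712.3333 ms
Proportion correct = 9/12
IES = 712.3333 / (9/12) = 949.778 ms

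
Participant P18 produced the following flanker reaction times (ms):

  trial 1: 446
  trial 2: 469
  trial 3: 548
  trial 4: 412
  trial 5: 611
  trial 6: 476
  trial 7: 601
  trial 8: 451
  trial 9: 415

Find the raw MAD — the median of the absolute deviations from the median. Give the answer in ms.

54 ms

Sorted: 412, 415, 446, 451, 469, 476, 548, 601, 611 → median = 469
|x − 469|: 23, 0, 79, 57, 142, 7, 132, 18, 54
Sorted deviations: 0, 7, 18, 23, 54, 57, 79, 132, 142 → MAD = 54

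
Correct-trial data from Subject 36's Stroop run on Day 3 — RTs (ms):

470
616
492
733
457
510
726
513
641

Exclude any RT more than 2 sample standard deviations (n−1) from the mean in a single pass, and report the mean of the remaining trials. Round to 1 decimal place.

n = 9, ΣRT = 5158, M = 573.111
Σ(x−M)² = 93676.89; s = √(93676.89/8) = 108.211
Cutoffs: 573.111 ± 2·108.211 → [356.7, 789.5]
No RTs fall outside the cutoffs; all 9 retained. Mean = 5158/9 = 573.111

573.1 ms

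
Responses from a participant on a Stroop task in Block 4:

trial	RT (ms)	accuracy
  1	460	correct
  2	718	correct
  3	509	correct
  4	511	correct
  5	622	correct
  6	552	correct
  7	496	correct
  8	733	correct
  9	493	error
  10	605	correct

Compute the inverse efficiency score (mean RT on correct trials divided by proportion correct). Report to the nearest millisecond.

643 ms

Correct trials (n=9): 460, 718, 509, 511, 622, 552, 496, 733, 605
Mean correct RT = 5206/9 = 578.4444 ms
Proportion correct = 9/10
IES = 578.4444 / (9/10) = 642.716 ms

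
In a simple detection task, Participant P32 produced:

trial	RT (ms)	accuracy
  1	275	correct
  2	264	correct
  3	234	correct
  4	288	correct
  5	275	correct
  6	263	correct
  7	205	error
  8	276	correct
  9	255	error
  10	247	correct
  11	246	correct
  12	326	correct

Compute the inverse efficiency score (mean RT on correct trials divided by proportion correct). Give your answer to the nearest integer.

Correct trials (n=10): 275, 264, 234, 288, 275, 263, 276, 247, 246, 326
Mean correct RT = 2694/10 = 269.4000 ms
Proportion correct = 10/12
IES = 269.4000 / (10/12) = 323.280 ms

323 ms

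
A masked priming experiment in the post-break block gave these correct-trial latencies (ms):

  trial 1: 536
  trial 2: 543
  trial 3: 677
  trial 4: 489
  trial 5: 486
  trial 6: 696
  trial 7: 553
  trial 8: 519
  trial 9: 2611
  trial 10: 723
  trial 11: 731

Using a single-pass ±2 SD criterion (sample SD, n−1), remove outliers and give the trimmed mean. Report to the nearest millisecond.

595 ms

n = 11, ΣRT = 8564, M = 778.545
Σ(x−M)² = 3782324.73; s = √(3782324.73/10) = 615.006
Cutoffs: 778.545 ± 2·615.006 → [-451.5, 2008.6]
Outside: 2611 → excluded.
Retained (n=10): Σ = 5953, mean = 5953/10 = 595.300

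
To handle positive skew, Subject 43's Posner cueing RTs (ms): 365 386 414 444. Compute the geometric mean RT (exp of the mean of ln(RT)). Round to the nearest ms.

401 ms

ln(RT): 5.8999, 5.9558, 6.0259, 6.0958
Mean ln(RT) = 23.9774/4 = 5.99436
Geometric mean = exp(5.99436) = 401.16 ms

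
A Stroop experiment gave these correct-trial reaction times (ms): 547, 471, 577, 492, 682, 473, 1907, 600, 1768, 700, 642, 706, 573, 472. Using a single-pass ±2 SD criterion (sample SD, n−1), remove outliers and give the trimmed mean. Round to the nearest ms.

n = 14, ΣRT = 10610, M = 757.857
Σ(x−M)² = 2818217.71; s = √(2818217.71/13) = 465.603
Cutoffs: 757.857 ± 2·465.603 → [-173.3, 1689.1]
Outside: 1768, 1907 → excluded.
Retained (n=12): Σ = 6935, mean = 6935/12 = 577.917

578 ms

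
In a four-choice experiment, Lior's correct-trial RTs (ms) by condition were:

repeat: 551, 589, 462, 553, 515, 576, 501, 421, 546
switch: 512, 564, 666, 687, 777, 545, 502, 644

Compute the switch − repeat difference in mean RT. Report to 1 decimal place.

88.3 ms

M(repeat) = 4714/9 = 523.778
M(switch) = 4897/8 = 612.125
Difference = 612.125 − 523.778 = 88.347 ms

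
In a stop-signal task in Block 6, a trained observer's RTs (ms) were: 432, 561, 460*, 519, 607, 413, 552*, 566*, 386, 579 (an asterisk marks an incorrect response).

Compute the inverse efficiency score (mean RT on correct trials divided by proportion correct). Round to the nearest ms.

714 ms

Correct trials (n=7): 432, 561, 519, 607, 413, 386, 579
Mean correct RT = 3497/7 = 499.5714 ms
Proportion correct = 7/10
IES = 499.5714 / (7/10) = 713.673 ms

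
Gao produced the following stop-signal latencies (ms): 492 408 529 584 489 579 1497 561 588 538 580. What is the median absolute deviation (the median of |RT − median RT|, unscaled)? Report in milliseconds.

Sorted: 408, 489, 492, 529, 538, 561, 579, 580, 584, 588, 1497 → median = 561
|x − 561|: 69, 153, 32, 23, 72, 18, 936, 0, 27, 23, 19
Sorted deviations: 0, 18, 19, 23, 23, 27, 32, 69, 72, 153, 936 → MAD = 27

27 ms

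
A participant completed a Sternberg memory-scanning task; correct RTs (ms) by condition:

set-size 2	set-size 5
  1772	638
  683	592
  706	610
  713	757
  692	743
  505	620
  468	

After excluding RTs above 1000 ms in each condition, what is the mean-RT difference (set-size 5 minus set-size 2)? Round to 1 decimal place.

32.2 ms

set-size 2: exclude 1772
M(set-size 2) = 3767/6 = 627.833
M(set-size 5) = 3960/6 = 660.000
Difference = 660.000 − 627.833 = 32.167 ms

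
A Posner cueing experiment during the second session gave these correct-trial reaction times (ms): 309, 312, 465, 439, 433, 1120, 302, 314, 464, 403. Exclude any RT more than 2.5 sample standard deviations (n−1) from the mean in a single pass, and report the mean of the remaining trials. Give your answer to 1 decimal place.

382.3 ms

n = 10, ΣRT = 4561, M = 456.100
Σ(x−M)² = 530892.90; s = √(530892.90/9) = 242.875
Cutoffs: 456.100 ± 2.5·242.875 → [-151.1, 1063.3]
Outside: 1120 → excluded.
Retained (n=9): Σ = 3441, mean = 3441/9 = 382.333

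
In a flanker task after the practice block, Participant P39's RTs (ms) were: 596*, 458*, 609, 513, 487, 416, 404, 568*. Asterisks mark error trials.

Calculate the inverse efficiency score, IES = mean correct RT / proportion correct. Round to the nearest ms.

777 ms

Correct trials (n=5): 609, 513, 487, 416, 404
Mean correct RT = 2429/5 = 485.8000 ms
Proportion correct = 5/8
IES = 485.8000 / (5/8) = 777.280 ms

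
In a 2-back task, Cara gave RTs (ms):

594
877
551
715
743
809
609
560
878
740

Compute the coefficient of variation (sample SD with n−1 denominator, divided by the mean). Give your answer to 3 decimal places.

n = 10, Σ = 7076, M = 707.6000
Σ(x−M)² = 139308.400; s = √(139308.400/9) = 124.4135
CV = 124.4135 / 707.6000 = 0.17582

0.176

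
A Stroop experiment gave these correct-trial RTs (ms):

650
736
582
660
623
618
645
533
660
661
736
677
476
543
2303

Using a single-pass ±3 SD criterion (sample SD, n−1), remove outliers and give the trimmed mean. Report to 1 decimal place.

628.6 ms

n = 15, ΣRT = 11103, M = 740.200
Σ(x−M)² = 2688026.40; s = √(2688026.40/14) = 438.180
Cutoffs: 740.200 ± 3·438.180 → [-574.3, 2054.7]
Outside: 2303 → excluded.
Retained (n=14): Σ = 8800, mean = 8800/14 = 628.571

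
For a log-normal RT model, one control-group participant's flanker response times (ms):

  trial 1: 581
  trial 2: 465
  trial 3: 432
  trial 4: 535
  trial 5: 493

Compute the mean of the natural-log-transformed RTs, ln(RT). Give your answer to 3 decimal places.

6.212

ln(RT): 6.3648, 6.1420, 6.0684, 6.2823, 6.2005
Σ ln(RT) = 31.0580
Mean = 31.0580/5 = 6.21160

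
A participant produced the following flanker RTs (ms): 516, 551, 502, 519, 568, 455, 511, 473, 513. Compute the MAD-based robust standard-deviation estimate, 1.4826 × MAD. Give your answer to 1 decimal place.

Sorted: 455, 473, 502, 511, 513, 516, 519, 551, 568 → median = 513
|x − 513| sorted: 0, 2, 3, 6, 11, 38, 40, 55, 58 → MAD = 11
Robust SD ≈ 1.4826 × 11 = 16.309

16.3 ms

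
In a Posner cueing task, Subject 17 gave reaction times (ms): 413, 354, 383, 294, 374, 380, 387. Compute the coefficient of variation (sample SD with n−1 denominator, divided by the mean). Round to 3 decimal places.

n = 7, Σ = 2585, M = 369.2857
Σ(x−M)² = 8451.429; s = √(8451.429/6) = 37.5309
CV = 37.5309 / 369.2857 = 0.10163

0.102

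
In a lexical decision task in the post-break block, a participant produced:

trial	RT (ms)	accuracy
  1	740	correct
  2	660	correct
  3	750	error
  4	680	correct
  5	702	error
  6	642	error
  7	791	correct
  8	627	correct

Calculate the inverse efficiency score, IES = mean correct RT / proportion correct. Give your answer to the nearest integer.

1119 ms

Correct trials (n=5): 740, 660, 680, 791, 627
Mean correct RT = 3498/5 = 699.6000 ms
Proportion correct = 5/8
IES = 699.6000 / (5/8) = 1119.360 ms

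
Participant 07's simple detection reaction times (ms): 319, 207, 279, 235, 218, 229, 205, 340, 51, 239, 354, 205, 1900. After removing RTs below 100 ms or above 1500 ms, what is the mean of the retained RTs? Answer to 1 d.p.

Excluded: 51, 1900
Retained (n=11): Σ = 2830
Mean = 2830/11 = 257.2727

257.3 ms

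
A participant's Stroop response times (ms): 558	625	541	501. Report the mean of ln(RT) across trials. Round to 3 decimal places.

ln(RT): 6.3244, 6.4378, 6.2934, 6.2166
Σ ln(RT) = 25.2721
Mean = 25.2721/4 = 6.31803

6.318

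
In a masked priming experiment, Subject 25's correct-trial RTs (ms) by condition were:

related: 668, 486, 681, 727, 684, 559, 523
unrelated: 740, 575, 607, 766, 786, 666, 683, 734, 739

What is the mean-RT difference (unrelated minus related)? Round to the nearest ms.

81 ms

M(related) = 4328/7 = 618.286
M(unrelated) = 6296/9 = 699.556
Difference = 699.556 − 618.286 = 81.270 ms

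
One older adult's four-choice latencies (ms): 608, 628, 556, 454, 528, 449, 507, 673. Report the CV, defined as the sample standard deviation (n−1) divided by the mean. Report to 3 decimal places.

n = 8, Σ = 4403, M = 550.3750
Σ(x−M)² = 46361.875; s = √(46361.875/7) = 81.3826
CV = 81.3826 / 550.3750 = 0.14787

0.148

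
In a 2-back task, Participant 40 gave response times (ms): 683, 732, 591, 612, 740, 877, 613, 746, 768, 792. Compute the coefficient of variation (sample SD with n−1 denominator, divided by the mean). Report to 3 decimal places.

0.127

n = 10, Σ = 7154, M = 715.4000
Σ(x−M)² = 74268.400; s = √(74268.400/9) = 90.8408
CV = 90.8408 / 715.4000 = 0.12698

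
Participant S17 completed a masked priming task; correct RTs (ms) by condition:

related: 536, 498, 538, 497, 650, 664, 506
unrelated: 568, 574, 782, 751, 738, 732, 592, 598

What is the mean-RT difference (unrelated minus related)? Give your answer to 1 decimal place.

M(related) = 3889/7 = 555.571
M(unrelated) = 5335/8 = 666.875
Difference = 666.875 − 555.571 = 111.304 ms

111.3 ms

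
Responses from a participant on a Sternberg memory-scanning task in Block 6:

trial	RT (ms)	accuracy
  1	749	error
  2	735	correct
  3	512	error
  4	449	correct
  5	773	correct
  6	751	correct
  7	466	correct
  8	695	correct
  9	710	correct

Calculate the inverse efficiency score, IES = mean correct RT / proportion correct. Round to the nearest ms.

Correct trials (n=7): 735, 449, 773, 751, 466, 695, 710
Mean correct RT = 4579/7 = 654.1429 ms
Proportion correct = 7/9
IES = 654.1429 / (7/9) = 841.041 ms

841 ms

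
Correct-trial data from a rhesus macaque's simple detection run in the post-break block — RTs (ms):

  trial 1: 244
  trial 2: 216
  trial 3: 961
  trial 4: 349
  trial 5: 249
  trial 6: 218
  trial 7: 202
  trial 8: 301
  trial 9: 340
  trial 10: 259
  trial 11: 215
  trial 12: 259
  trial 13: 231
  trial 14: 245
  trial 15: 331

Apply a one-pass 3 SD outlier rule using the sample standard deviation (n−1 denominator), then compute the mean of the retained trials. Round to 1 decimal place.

n = 15, ΣRT = 4620, M = 308.000
Σ(x−M)² = 488418.00; s = √(488418.00/14) = 186.781
Cutoffs: 308.000 ± 3·186.781 → [-252.3, 868.3]
Outside: 961 → excluded.
Retained (n=14): Σ = 3659, mean = 3659/14 = 261.357

261.4 ms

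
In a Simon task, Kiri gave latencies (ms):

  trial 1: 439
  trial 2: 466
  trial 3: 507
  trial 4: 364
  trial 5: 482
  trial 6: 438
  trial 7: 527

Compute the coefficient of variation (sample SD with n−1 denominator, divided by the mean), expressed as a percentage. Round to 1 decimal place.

11.7%

n = 7, Σ = 3223, M = 460.4286
Σ(x−M)² = 17357.714; s = √(17357.714/6) = 53.7862
CV = 53.7862 / 460.4286 = 0.11682 = 11.682%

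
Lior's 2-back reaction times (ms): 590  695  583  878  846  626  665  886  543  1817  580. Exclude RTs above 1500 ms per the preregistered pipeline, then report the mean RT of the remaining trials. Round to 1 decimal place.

Excluded: 1817
Retained (n=10): Σ = 6892
Mean = 6892/10 = 689.2000

689.2 ms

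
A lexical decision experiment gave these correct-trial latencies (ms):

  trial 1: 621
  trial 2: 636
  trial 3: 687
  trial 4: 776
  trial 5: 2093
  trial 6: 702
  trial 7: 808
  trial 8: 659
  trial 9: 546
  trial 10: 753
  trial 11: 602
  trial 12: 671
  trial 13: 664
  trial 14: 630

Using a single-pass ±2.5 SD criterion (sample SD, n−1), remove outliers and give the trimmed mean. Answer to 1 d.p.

n = 14, ΣRT = 10848, M = 774.857
Σ(x−M)² = 1934795.71; s = √(1934795.71/13) = 385.785
Cutoffs: 774.857 ± 2.5·385.785 → [-189.6, 1739.3]
Outside: 2093 → excluded.
Retained (n=13): Σ = 8755, mean = 8755/13 = 673.462

673.5 ms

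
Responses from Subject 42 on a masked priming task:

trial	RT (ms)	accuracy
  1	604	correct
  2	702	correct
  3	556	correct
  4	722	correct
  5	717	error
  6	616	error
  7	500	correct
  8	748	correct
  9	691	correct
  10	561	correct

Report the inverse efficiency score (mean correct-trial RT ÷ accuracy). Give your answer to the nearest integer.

794 ms

Correct trials (n=8): 604, 702, 556, 722, 500, 748, 691, 561
Mean correct RT = 5084/8 = 635.5000 ms
Proportion correct = 8/10
IES = 635.5000 / (8/10) = 794.375 ms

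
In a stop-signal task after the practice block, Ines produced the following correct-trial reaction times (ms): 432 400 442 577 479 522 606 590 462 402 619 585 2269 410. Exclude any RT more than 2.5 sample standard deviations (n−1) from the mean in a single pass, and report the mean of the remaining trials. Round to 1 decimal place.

n = 14, ΣRT = 8795, M = 628.214
Σ(x−M)² = 2983928.36; s = √(2983928.36/13) = 479.096
Cutoffs: 628.214 ± 2.5·479.096 → [-569.5, 1826.0]
Outside: 2269 → excluded.
Retained (n=13): Σ = 6526, mean = 6526/13 = 502.000

502.0 ms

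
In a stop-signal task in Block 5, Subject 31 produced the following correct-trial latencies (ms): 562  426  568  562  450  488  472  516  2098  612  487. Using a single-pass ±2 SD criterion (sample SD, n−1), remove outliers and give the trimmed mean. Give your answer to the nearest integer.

n = 11, ΣRT = 7241, M = 658.273
Σ(x−M)² = 2312236.18; s = √(2312236.18/10) = 480.857
Cutoffs: 658.273 ± 2·480.857 → [-303.4, 1620.0]
Outside: 2098 → excluded.
Retained (n=10): Σ = 5143, mean = 5143/10 = 514.300

514 ms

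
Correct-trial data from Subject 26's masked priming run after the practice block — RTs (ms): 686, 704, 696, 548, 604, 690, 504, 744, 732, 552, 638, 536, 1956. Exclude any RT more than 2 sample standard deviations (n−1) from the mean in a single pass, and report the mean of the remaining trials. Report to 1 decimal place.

636.2 ms

n = 13, ΣRT = 9590, M = 737.692
Σ(x−M)² = 1685734.77; s = √(1685734.77/12) = 374.804
Cutoffs: 737.692 ± 2·374.804 → [-11.9, 1487.3]
Outside: 1956 → excluded.
Retained (n=12): Σ = 7634, mean = 7634/12 = 636.167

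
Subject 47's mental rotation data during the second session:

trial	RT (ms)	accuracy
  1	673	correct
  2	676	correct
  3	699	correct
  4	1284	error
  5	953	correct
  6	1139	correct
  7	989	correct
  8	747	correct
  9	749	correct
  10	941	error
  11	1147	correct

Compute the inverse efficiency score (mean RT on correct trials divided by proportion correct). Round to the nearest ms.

1055 ms

Correct trials (n=9): 673, 676, 699, 953, 1139, 989, 747, 749, 1147
Mean correct RT = 7772/9 = 863.5556 ms
Proportion correct = 9/11
IES = 863.5556 / (9/11) = 1055.457 ms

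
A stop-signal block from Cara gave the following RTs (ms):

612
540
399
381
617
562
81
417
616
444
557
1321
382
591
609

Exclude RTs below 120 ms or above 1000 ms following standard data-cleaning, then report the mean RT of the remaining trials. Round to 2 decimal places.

517.46 ms

Excluded: 81, 1321
Retained (n=13): Σ = 6727
Mean = 6727/13 = 517.4615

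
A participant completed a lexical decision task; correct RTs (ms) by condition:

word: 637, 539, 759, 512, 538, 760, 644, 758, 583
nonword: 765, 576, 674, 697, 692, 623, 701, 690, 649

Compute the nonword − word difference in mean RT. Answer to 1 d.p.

37.4 ms

M(word) = 5730/9 = 636.667
M(nonword) = 6067/9 = 674.111
Difference = 674.111 − 636.667 = 37.444 ms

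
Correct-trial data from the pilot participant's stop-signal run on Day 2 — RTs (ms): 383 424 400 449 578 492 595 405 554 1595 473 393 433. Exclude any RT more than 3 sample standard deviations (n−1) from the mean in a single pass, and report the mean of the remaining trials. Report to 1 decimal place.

n = 13, ΣRT = 7174, M = 551.846
Σ(x−M)² = 1239927.69; s = √(1239927.69/12) = 321.446
Cutoffs: 551.846 ± 3·321.446 → [-412.5, 1516.2]
Outside: 1595 → excluded.
Retained (n=12): Σ = 5579, mean = 5579/12 = 464.917

464.9 ms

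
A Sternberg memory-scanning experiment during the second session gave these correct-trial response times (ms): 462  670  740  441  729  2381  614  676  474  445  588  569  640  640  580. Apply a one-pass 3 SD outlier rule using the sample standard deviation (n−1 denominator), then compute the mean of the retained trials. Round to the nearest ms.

n = 15, ΣRT = 10649, M = 709.933
Σ(x−M)² = 3126724.93; s = √(3126724.93/14) = 472.586
Cutoffs: 709.933 ± 3·472.586 → [-707.8, 2127.7]
Outside: 2381 → excluded.
Retained (n=14): Σ = 8268, mean = 8268/14 = 590.571

591 ms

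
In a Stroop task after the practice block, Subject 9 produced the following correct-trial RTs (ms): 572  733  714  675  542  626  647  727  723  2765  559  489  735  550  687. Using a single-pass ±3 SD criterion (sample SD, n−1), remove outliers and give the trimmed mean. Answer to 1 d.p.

n = 15, ΣRT = 11744, M = 782.933
Σ(x−M)² = 4302152.93; s = √(4302152.93/14) = 554.343
Cutoffs: 782.933 ± 3·554.343 → [-880.1, 2446.0]
Outside: 2765 → excluded.
Retained (n=14): Σ = 8979, mean = 8979/14 = 641.357

641.4 ms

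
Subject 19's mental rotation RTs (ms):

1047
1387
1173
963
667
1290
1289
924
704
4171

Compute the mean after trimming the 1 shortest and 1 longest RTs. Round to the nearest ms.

Sorted: 667, 704, 924, 963, 1047, 1173, 1289, 1290, 1387, 4171
Drop lowest 1 (667) and highest 1 (4171)
Remaining (n=8): Σ = 8777, mean = 8777/8 = 1097.125

1097 ms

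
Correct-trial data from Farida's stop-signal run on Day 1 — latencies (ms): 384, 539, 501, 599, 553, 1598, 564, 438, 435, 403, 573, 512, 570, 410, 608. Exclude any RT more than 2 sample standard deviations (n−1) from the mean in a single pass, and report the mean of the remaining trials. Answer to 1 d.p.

n = 15, ΣRT = 8687, M = 579.133
Σ(x−M)² = 1190971.73; s = √(1190971.73/14) = 291.667
Cutoffs: 579.133 ± 2·291.667 → [-4.2, 1162.5]
Outside: 1598 → excluded.
Retained (n=14): Σ = 7089, mean = 7089/14 = 506.357

506.4 ms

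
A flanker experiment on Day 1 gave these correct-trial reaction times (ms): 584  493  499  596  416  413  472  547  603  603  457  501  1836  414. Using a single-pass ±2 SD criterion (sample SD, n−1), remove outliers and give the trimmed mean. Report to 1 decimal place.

n = 14, ΣRT = 8434, M = 602.429
Σ(x−M)² = 1702417.43; s = √(1702417.43/13) = 361.877
Cutoffs: 602.429 ± 2·361.877 → [-121.3, 1326.2]
Outside: 1836 → excluded.
Retained (n=13): Σ = 6598, mean = 6598/13 = 507.538

507.5 ms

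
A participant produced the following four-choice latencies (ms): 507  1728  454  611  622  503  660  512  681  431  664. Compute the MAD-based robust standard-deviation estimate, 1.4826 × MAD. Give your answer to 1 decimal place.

146.8 ms

Sorted: 431, 454, 503, 507, 512, 611, 622, 660, 664, 681, 1728 → median = 611
|x − 611| sorted: 0, 11, 49, 53, 70, 99, 104, 108, 157, 180, 1117 → MAD = 99
Robust SD ≈ 1.4826 × 99 = 146.777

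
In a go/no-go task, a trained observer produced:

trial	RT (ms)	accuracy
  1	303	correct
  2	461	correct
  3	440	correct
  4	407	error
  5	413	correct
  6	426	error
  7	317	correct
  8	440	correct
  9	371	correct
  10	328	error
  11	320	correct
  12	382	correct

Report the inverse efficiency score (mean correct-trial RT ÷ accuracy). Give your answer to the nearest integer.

511 ms

Correct trials (n=9): 303, 461, 440, 413, 317, 440, 371, 320, 382
Mean correct RT = 3447/9 = 383.0000 ms
Proportion correct = 9/12
IES = 383.0000 / (9/12) = 510.667 ms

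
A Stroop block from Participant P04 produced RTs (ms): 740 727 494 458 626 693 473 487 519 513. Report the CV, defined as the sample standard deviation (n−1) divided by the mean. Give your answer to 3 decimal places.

0.195

n = 10, Σ = 5730, M = 573.0000
Σ(x−M)² = 112192.000; s = √(112192.000/9) = 111.6502
CV = 111.6502 / 573.0000 = 0.19485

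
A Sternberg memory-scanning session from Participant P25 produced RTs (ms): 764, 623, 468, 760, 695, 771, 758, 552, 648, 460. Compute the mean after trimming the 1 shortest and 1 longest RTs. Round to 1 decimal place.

Sorted: 460, 468, 552, 623, 648, 695, 758, 760, 764, 771
Drop lowest 1 (460) and highest 1 (771)
Remaining (n=8): Σ = 5268, mean = 5268/8 = 658.500

658.5 ms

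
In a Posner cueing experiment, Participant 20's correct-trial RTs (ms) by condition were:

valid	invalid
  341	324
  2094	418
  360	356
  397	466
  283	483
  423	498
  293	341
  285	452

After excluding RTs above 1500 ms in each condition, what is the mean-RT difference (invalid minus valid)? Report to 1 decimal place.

77.0 ms

valid: exclude 2094
M(valid) = 2382/7 = 340.286
M(invalid) = 3338/8 = 417.250
Difference = 417.250 − 340.286 = 76.964 ms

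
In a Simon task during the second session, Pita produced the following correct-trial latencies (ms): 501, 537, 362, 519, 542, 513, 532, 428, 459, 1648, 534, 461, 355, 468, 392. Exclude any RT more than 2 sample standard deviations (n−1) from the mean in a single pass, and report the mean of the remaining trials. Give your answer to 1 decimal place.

n = 15, ΣRT = 8251, M = 550.067
Σ(x−M)² = 1347290.93; s = √(1347290.93/14) = 310.218
Cutoffs: 550.067 ± 2·310.218 → [-70.4, 1170.5]
Outside: 1648 → excluded.
Retained (n=14): Σ = 6603, mean = 6603/14 = 471.643

471.6 ms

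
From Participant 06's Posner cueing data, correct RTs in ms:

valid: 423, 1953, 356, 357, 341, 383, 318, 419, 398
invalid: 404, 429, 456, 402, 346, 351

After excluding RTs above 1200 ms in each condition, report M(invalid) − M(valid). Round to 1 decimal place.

23.6 ms

valid: exclude 1953
M(valid) = 2995/8 = 374.375
M(invalid) = 2388/6 = 398.000
Difference = 398.000 − 374.375 = 23.625 ms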